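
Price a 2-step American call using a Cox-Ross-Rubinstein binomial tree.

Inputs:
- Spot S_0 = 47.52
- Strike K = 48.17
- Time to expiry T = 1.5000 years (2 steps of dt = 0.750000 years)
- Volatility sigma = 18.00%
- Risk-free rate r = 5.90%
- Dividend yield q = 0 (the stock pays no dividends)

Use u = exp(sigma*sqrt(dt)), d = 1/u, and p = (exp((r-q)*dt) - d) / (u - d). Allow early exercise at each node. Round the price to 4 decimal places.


dt = T/N = 0.750000
u = exp(sigma*sqrt(dt)) = 1.168691; d = 1/u = 0.855658
p = (exp((r-q)*dt) - d) / (u - d) = 0.605641
Discount per step: exp(-r*dt) = 0.956715
Stock lattice S(k, i) with i counting down-moves:
  k=0: S(0,0) = 47.5200
  k=1: S(1,0) = 55.5362; S(1,1) = 40.6609
  k=2: S(2,0) = 64.9047; S(2,1) = 47.5200; S(2,2) = 34.7918
Terminal payoffs V(N, i) = max(S_T - K, 0):
  V(2,0) = 16.734686; V(2,1) = 0.000000; V(2,2) = 0.000000
Backward induction: V(k, i) = exp(-r*dt) * [p * V(k+1, i) + (1-p) * V(k+1, i+1)]; then take max(V_cont, immediate exercise) for American.
  V(1,0) = exp(-r*dt) * [p*16.734686 + (1-p)*0.000000] = 9.696499; exercise = 7.366210; V(1,0) = max -> 9.696499
  V(1,1) = exp(-r*dt) * [p*0.000000 + (1-p)*0.000000] = 0.000000; exercise = 0.000000; V(1,1) = max -> 0.000000
  V(0,0) = exp(-r*dt) * [p*9.696499 + (1-p)*0.000000] = 5.618396; exercise = 0.000000; V(0,0) = max -> 5.618396

Answer: Price = V(0,0) = 5.6184


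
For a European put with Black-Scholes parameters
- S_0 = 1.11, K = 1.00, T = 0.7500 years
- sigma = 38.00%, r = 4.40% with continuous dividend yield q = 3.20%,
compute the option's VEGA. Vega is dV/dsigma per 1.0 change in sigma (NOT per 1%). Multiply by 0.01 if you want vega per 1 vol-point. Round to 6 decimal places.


d1 = 0.5090102760; d2 = 0.1799206226
phi(d1) = 0.3504685646; exp(-qT) = 0.9762857098; exp(-rT) = 0.9675385596
Vega = S * exp(-qT) * phi(d1) * sqrt(T) = 1.1100 * 0.9762857098 * 0.3504685646 * 0.8660254038 = 0.328912

Answer: Vega = 0.328912


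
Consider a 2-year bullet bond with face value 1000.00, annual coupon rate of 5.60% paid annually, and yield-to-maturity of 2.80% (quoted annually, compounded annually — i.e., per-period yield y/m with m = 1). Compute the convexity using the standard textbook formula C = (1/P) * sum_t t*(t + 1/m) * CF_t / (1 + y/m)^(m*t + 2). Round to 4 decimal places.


Coupon per period c = face * coupon_rate / m = 56.000000
Periods per year m = 1; per-period yield y/m = 0.028000
Number of cashflows N = 2
Cashflows (t years, CF_t, discount factor 1/(1+y/m)^(m*t), PV):
  t = 1.0000: CF_t = 56.000000, DF = 0.972763, PV = 54.474708
  t = 2.0000: CF_t = 1056.000000, DF = 0.946267, PV = 999.258127
Price P = sum_t PV_t = 1053.732835
Convexity numerator sum_t t*(t + 1/m) * CF_t / (1+y/m)^(m*t + 2):
  t = 1.0000: term = 103.095255
  t = 2.0000: term = 5673.390929
Convexity = (1/P) * sum = 5776.486184 / 1053.732835 = 5.481927

Answer: Convexity = 5.4819


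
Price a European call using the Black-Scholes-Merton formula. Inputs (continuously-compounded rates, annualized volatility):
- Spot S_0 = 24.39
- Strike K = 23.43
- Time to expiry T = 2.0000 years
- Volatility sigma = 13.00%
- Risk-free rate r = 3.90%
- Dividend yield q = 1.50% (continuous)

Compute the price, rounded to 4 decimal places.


Answer: Price = 2.8457

Derivation:
d1 = (ln(S/K) + (r - q + 0.5*sigma^2) * T) / (sigma * sqrt(T)) = 0.57142909
d2 = d1 - sigma * sqrt(T) = 0.38758133
exp(-rT) = 0.92496443; exp(-qT) = 0.97044553
C = S_0 * exp(-qT) * N(d1) - K * exp(-rT) * N(d2)
N(d1) = 0.71614559; N(d2) = 0.65083705
C = 24.3900 * 0.97044553 * 0.71614559 - 23.4300 * 0.92496443 * 0.65083705 = 2.8457


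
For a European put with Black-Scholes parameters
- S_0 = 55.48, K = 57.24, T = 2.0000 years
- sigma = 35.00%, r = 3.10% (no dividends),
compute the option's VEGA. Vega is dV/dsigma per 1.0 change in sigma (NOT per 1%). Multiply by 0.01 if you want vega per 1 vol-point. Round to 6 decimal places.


Answer: Vega = 29.835998

Derivation:
d1 = 0.3096514352; d2 = -0.1853233116
phi(d1) = 0.3802674193; exp(-qT) = 1.0000000000; exp(-rT) = 0.9398828868
Vega = S * exp(-qT) * phi(d1) * sqrt(T) = 55.4800 * 1.0000000000 * 0.3802674193 * 1.4142135624 = 29.835998


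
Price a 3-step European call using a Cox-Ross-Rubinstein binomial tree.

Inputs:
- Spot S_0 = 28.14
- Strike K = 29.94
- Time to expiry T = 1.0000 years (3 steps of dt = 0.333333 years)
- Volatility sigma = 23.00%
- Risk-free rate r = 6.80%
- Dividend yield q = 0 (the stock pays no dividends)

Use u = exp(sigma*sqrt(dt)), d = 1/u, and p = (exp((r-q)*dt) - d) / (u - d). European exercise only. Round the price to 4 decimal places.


dt = T/N = 0.333333
u = exp(sigma*sqrt(dt)) = 1.142011; d = 1/u = 0.875648
p = (exp((r-q)*dt) - d) / (u - d) = 0.552920
Discount per step: exp(-r*dt) = 0.977588
Stock lattice S(k, i) with i counting down-moves:
  k=0: S(0,0) = 28.1400
  k=1: S(1,0) = 32.1362; S(1,1) = 24.6407
  k=2: S(2,0) = 36.6999; S(2,1) = 28.1400; S(2,2) = 21.5766
  k=3: S(3,0) = 41.9116; S(3,1) = 32.1362; S(3,2) = 24.6407; S(3,3) = 18.8935
Terminal payoffs V(N, i) = max(S_T - K, 0):
  V(3,0) = 11.971646; V(3,1) = 2.196184; V(3,2) = 0.000000; V(3,3) = 0.000000
Backward induction: V(k, i) = exp(-r*dt) * [p * V(k+1, i) + (1-p) * V(k+1, i+1)].
  V(2,0) = exp(-r*dt) * [p*11.971646 + (1-p)*2.196184] = 7.430875
  V(2,1) = exp(-r*dt) * [p*2.196184 + (1-p)*0.000000] = 1.187099
  V(2,2) = exp(-r*dt) * [p*0.000000 + (1-p)*0.000000] = 0.000000
  V(1,0) = exp(-r*dt) * [p*7.430875 + (1-p)*1.187099] = 4.535430
  V(1,1) = exp(-r*dt) * [p*1.187099 + (1-p)*0.000000] = 0.641660
  V(0,0) = exp(-r*dt) * [p*4.535430 + (1-p)*0.641660] = 2.731971

Answer: Price = V(0,0) = 2.7320


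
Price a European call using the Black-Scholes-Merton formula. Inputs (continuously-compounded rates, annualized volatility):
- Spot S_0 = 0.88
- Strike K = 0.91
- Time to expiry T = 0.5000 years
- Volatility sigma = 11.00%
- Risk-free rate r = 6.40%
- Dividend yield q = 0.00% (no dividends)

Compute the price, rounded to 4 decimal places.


d1 = (ln(S/K) + (r - q + 0.5*sigma^2) * T) / (sigma * sqrt(T)) = 0.01931440
d2 = d1 - sigma * sqrt(T) = -0.05846734
exp(-rT) = 0.96850658; exp(-qT) = 1.00000000
C = S_0 * exp(-qT) * N(d1) - K * exp(-rT) * N(d2)
N(d1) = 0.50770485; N(d2) = 0.47668819
C = 0.8800 * 1.00000000 * 0.50770485 - 0.9100 * 0.96850658 * 0.47668819 = 0.0267

Answer: Price = 0.0267


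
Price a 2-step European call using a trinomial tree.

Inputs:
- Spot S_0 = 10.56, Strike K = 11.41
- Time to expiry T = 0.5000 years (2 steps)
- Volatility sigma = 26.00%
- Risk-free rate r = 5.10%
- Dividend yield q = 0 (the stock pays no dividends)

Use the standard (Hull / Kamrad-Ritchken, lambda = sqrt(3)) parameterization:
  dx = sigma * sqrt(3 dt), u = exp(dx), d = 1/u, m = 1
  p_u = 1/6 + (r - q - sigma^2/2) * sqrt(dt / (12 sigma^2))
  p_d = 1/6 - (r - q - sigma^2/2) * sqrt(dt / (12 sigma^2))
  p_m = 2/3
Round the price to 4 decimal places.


dt = T/N = 0.250000; dx = sigma*sqrt(3*dt) = 0.225167
u = exp(dx) = 1.252531; d = 1/u = 0.798383
p_u = 0.176215, p_m = 0.666667, p_d = 0.157118
Discount per step: exp(-r*dt) = 0.987331
Stock lattice S(k, j) with j the centered position index:
  k=0: S(0,+0) = 10.5600
  k=1: S(1,-1) = 8.4309; S(1,+0) = 10.5600; S(1,+1) = 13.2267
  k=2: S(2,-2) = 6.7311; S(2,-1) = 8.4309; S(2,+0) = 10.5600; S(2,+1) = 13.2267; S(2,+2) = 16.5669
Terminal payoffs V(N, j) = max(S_T - K, 0):
  V(2,-2) = 0.000000; V(2,-1) = 0.000000; V(2,+0) = 0.000000; V(2,+1) = 1.816731; V(2,+2) = 5.156896
Backward induction: V(k, j) = exp(-r*dt) * [p_u * V(k+1, j+1) + p_m * V(k+1, j) + p_d * V(k+1, j-1)]
  V(1,-1) = exp(-r*dt) * [p_u*0.000000 + p_m*0.000000 + p_d*0.000000] = 0.000000
  V(1,+0) = exp(-r*dt) * [p_u*1.816731 + p_m*0.000000 + p_d*0.000000] = 0.316080
  V(1,+1) = exp(-r*dt) * [p_u*5.156896 + p_m*1.816731 + p_d*0.000000] = 2.093021
  V(0,+0) = exp(-r*dt) * [p_u*2.093021 + p_m*0.316080 + p_d*0.000000] = 0.572200

Answer: Price = V(0,0) = 0.5722


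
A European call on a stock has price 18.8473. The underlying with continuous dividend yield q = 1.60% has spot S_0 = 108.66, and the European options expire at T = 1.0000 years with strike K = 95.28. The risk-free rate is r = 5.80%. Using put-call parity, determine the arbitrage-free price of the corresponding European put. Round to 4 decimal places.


Answer: Put price = 1.8230

Derivation:
Put-call parity: C - P = S_0 * exp(-qT) - K * exp(-rT).
S_0 * exp(-qT) = 108.6600 * 0.98412732 = 106.93527460
K * exp(-rT) = 95.2800 * 0.94364995 = 89.91096699
P = C - S*exp(-qT) + K*exp(-rT)
P = 18.8473 - 106.93527460 + 89.91096699 = 1.8230


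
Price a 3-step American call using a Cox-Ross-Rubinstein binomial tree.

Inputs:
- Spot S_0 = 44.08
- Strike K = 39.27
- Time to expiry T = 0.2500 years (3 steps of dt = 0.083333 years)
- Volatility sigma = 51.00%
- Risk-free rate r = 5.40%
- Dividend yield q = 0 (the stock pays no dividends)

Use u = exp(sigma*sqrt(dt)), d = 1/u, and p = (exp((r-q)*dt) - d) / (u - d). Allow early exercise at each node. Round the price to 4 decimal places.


Answer: Price = V(0,0) = 7.3372

Derivation:
dt = T/N = 0.083333
u = exp(sigma*sqrt(dt)) = 1.158614; d = 1/u = 0.863100
p = (exp((r-q)*dt) - d) / (u - d) = 0.478522
Discount per step: exp(-r*dt) = 0.995510
Stock lattice S(k, i) with i counting down-moves:
  k=0: S(0,0) = 44.0800
  k=1: S(1,0) = 51.0717; S(1,1) = 38.0455
  k=2: S(2,0) = 59.1724; S(2,1) = 44.0800; S(2,2) = 32.8371
  k=3: S(3,0) = 68.5579; S(3,1) = 51.0717; S(3,2) = 38.0455; S(3,3) = 28.3417
Terminal payoffs V(N, i) = max(S_T - K, 0):
  V(3,0) = 29.287933; V(3,1) = 11.801698; V(3,2) = 0.000000; V(3,3) = 0.000000
Backward induction: V(k, i) = exp(-r*dt) * [p * V(k+1, i) + (1-p) * V(k+1, i+1)]; then take max(V_cont, immediate exercise) for American.
  V(2,0) = exp(-r*dt) * [p*29.287933 + (1-p)*11.801698] = 20.078693; exercise = 19.902375; V(2,0) = max -> 20.078693
  V(2,1) = exp(-r*dt) * [p*11.801698 + (1-p)*0.000000] = 5.622019; exercise = 4.810000; V(2,1) = max -> 5.622019
  V(2,2) = exp(-r*dt) * [p*0.000000 + (1-p)*0.000000] = 0.000000; exercise = 0.000000; V(2,2) = max -> 0.000000
  V(1,0) = exp(-r*dt) * [p*20.078693 + (1-p)*5.622019] = 12.483558; exercise = 11.801698; V(1,0) = max -> 12.483558
  V(1,1) = exp(-r*dt) * [p*5.622019 + (1-p)*0.000000] = 2.678183; exercise = 0.000000; V(1,1) = max -> 2.678183
  V(0,0) = exp(-r*dt) * [p*12.483558 + (1-p)*2.678183] = 7.337182; exercise = 4.810000; V(0,0) = max -> 7.337182


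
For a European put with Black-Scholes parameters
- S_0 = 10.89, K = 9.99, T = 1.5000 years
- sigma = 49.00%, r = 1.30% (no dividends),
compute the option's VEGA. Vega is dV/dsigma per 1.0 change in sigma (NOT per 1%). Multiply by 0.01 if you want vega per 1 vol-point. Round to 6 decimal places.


Answer: Vega = 4.750317

Derivation:
d1 = 0.4762930231; d2 = -0.1238319639
phi(d1) = 0.3561632609; exp(-qT) = 1.0000000000; exp(-rT) = 0.9806888952
Vega = S * exp(-qT) * phi(d1) * sqrt(T) = 10.8900 * 1.0000000000 * 0.3561632609 * 1.2247448714 = 4.750317


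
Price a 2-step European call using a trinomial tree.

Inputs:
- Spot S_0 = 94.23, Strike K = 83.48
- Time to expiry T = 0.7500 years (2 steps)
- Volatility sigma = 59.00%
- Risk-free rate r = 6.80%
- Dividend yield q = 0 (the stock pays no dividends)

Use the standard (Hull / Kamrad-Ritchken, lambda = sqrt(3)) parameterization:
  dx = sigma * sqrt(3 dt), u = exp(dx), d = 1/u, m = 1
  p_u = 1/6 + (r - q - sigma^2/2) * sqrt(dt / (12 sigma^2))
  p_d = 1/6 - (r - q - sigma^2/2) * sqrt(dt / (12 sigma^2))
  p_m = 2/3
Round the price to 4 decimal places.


dt = T/N = 0.375000; dx = sigma*sqrt(3*dt) = 0.625790
u = exp(dx) = 1.869722; d = 1/u = 0.534839
p_u = 0.134892, p_m = 0.666667, p_d = 0.198442
Discount per step: exp(-r*dt) = 0.974822
Stock lattice S(k, j) with j the centered position index:
  k=0: S(0,+0) = 94.2300
  k=1: S(1,-1) = 50.3979; S(1,+0) = 94.2300; S(1,+1) = 176.1839
  k=2: S(2,-2) = 26.9548; S(2,-1) = 50.3979; S(2,+0) = 94.2300; S(2,+1) = 176.1839; S(2,+2) = 329.4148
Terminal payoffs V(N, j) = max(S_T - K, 0):
  V(2,-2) = 0.000000; V(2,-1) = 0.000000; V(2,+0) = 10.750000; V(2,+1) = 92.703859; V(2,+2) = 245.934753
Backward induction: V(k, j) = exp(-r*dt) * [p_u * V(k+1, j+1) + p_m * V(k+1, j) + p_d * V(k+1, j-1)]
  V(1,-1) = exp(-r*dt) * [p_u*10.750000 + p_m*0.000000 + p_d*0.000000] = 1.413577
  V(1,+0) = exp(-r*dt) * [p_u*92.703859 + p_m*10.750000 + p_d*0.000000] = 19.176372
  V(1,+1) = exp(-r*dt) * [p_u*245.934753 + p_m*92.703859 + p_d*10.750000] = 94.665393
  V(0,+0) = exp(-r*dt) * [p_u*94.665393 + p_m*19.176372 + p_d*1.413577] = 25.183899

Answer: Price = V(0,0) = 25.1839


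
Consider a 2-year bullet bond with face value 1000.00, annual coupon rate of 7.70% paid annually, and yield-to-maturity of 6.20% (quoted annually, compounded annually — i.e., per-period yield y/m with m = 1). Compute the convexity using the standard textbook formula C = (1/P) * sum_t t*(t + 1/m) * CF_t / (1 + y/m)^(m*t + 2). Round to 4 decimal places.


Answer: Convexity = 5.0696

Derivation:
Coupon per period c = face * coupon_rate / m = 77.000000
Periods per year m = 1; per-period yield y/m = 0.062000
Number of cashflows N = 2
Cashflows (t years, CF_t, discount factor 1/(1+y/m)^(m*t), PV):
  t = 1.0000: CF_t = 77.000000, DF = 0.941620, PV = 72.504708
  t = 2.0000: CF_t = 1077.000000, DF = 0.886647, PV = 954.919297
Price P = sum_t PV_t = 1027.424005
Convexity numerator sum_t t*(t + 1/m) * CF_t / (1+y/m)^(m*t + 2):
  t = 1.0000: term = 128.572228
  t = 2.0000: term = 5080.060526
Convexity = (1/P) * sum = 5208.632754 / 1027.424005 = 5.069604


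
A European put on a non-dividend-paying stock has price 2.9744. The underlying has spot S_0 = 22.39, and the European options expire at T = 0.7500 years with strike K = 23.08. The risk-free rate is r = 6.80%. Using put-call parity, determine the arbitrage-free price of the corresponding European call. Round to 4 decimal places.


Put-call parity: C - P = S_0 * exp(-qT) - K * exp(-rT).
S_0 * exp(-qT) = 22.3900 * 1.00000000 = 22.39000000
K * exp(-rT) = 23.0800 * 0.95027867 = 21.93243172
C = P + S*exp(-qT) - K*exp(-rT)
C = 2.9744 + 22.39000000 - 21.93243172 = 3.4320

Answer: Call price = 3.4320


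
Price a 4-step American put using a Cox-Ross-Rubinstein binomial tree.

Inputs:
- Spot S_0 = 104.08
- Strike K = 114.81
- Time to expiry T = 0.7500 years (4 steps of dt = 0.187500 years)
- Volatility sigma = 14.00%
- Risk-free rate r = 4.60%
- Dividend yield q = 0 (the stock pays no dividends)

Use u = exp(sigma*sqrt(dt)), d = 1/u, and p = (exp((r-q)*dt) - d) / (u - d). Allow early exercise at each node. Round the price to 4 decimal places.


Answer: Price = V(0,0) = 10.7300

Derivation:
dt = T/N = 0.187500
u = exp(sigma*sqrt(dt)) = 1.062497; d = 1/u = 0.941179
p = (exp((r-q)*dt) - d) / (u - d) = 0.556251
Discount per step: exp(-r*dt) = 0.991412
Stock lattice S(k, i) with i counting down-moves:
  k=0: S(0,0) = 104.0800
  k=1: S(1,0) = 110.5847; S(1,1) = 97.9579
  k=2: S(2,0) = 117.4959; S(2,1) = 104.0800; S(2,2) = 92.1960
  k=3: S(3,0) = 124.8390; S(3,1) = 110.5847; S(3,2) = 97.9579; S(3,3) = 86.7729
  k=4: S(4,0) = 132.6411; S(4,1) = 117.4959; S(4,2) = 104.0800; S(4,3) = 92.1960; S(4,4) = 81.6689
Terminal payoffs V(N, i) = max(K - S_T, 0):
  V(4,0) = 0.000000; V(4,1) = 0.000000; V(4,2) = 10.730000; V(4,3) = 22.614043; V(4,4) = 33.141145
Backward induction: V(k, i) = exp(-r*dt) * [p * V(k+1, i) + (1-p) * V(k+1, i+1)]; then take max(V_cont, immediate exercise) for American.
  V(3,0) = exp(-r*dt) * [p*0.000000 + (1-p)*0.000000] = 0.000000; exercise = 0.000000; V(3,0) = max -> 0.000000
  V(3,1) = exp(-r*dt) * [p*0.000000 + (1-p)*10.730000] = 4.720537; exercise = 4.225314; V(3,1) = max -> 4.720537
  V(3,2) = exp(-r*dt) * [p*10.730000 + (1-p)*22.614043] = 15.866096; exercise = 16.852074; V(3,2) = max -> 16.852074
  V(3,3) = exp(-r*dt) * [p*22.614043 + (1-p)*33.141145] = 27.051110; exercise = 28.037088; V(3,3) = max -> 28.037088
  V(2,0) = exp(-r*dt) * [p*0.000000 + (1-p)*4.720537] = 2.076745; exercise = 0.000000; V(2,0) = max -> 2.076745
  V(2,1) = exp(-r*dt) * [p*4.720537 + (1-p)*16.852074] = 10.017124; exercise = 10.730000; V(2,1) = max -> 10.730000
  V(2,2) = exp(-r*dt) * [p*16.852074 + (1-p)*28.037088] = 21.628065; exercise = 22.614043; V(2,2) = max -> 22.614043
  V(1,0) = exp(-r*dt) * [p*2.076745 + (1-p)*10.730000] = 5.865807; exercise = 4.225314; V(1,0) = max -> 5.865807
  V(1,1) = exp(-r*dt) * [p*10.730000 + (1-p)*22.614043] = 15.866096; exercise = 16.852074; V(1,1) = max -> 16.852074
  V(0,0) = exp(-r*dt) * [p*5.865807 + (1-p)*16.852074] = 10.648711; exercise = 10.730000; V(0,0) = max -> 10.730000


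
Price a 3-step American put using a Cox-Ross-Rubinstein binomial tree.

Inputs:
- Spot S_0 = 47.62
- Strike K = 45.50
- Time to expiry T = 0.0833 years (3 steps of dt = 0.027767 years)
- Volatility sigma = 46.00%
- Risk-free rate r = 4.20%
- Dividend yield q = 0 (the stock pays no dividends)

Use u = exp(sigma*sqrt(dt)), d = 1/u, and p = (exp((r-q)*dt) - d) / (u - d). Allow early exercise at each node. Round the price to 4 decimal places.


dt = T/N = 0.027767
u = exp(sigma*sqrt(dt)) = 1.079666; d = 1/u = 0.926213
p = (exp((r-q)*dt) - d) / (u - d) = 0.488451
Discount per step: exp(-r*dt) = 0.998834
Stock lattice S(k, i) with i counting down-moves:
  k=0: S(0,0) = 47.6200
  k=1: S(1,0) = 51.4137; S(1,1) = 44.1063
  k=2: S(2,0) = 55.5096; S(2,1) = 47.6200; S(2,2) = 40.8518
  k=3: S(3,0) = 59.9318; S(3,1) = 51.4137; S(3,2) = 44.1063; S(3,3) = 37.8374
Terminal payoffs V(N, i) = max(K - S_T, 0):
  V(3,0) = 0.000000; V(3,1) = 0.000000; V(3,2) = 1.393749; V(3,3) = 7.662569
Backward induction: V(k, i) = exp(-r*dt) * [p * V(k+1, i) + (1-p) * V(k+1, i+1)]; then take max(V_cont, immediate exercise) for American.
  V(2,0) = exp(-r*dt) * [p*0.000000 + (1-p)*0.000000] = 0.000000; exercise = 0.000000; V(2,0) = max -> 0.000000
  V(2,1) = exp(-r*dt) * [p*0.000000 + (1-p)*1.393749] = 0.712141; exercise = 0.000000; V(2,1) = max -> 0.712141
  V(2,2) = exp(-r*dt) * [p*1.393749 + (1-p)*7.662569] = 4.595198; exercise = 4.648229; V(2,2) = max -> 4.648229
  V(1,0) = exp(-r*dt) * [p*0.000000 + (1-p)*0.712141] = 0.363870; exercise = 0.000000; V(1,0) = max -> 0.363870
  V(1,1) = exp(-r*dt) * [p*0.712141 + (1-p)*4.648229] = 2.722467; exercise = 1.393749; V(1,1) = max -> 2.722467
  V(0,0) = exp(-r*dt) * [p*0.363870 + (1-p)*2.722467] = 1.568578; exercise = 0.000000; V(0,0) = max -> 1.568578

Answer: Price = V(0,0) = 1.5686


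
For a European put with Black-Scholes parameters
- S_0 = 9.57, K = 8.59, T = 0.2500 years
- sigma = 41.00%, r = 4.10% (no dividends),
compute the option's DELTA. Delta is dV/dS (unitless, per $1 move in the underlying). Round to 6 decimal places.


d1 = 0.6794974120; d2 = 0.4744974120
phi(d1) = 0.3167010849; exp(-qT) = 1.0000000000; exp(-rT) = 0.9898023522
N(-d1) = 0.2484113734
Delta = -exp(-qT) * N(-d1) = -1.0000000000 * 0.2484113734 = -0.248411

Answer: Delta = -0.248411


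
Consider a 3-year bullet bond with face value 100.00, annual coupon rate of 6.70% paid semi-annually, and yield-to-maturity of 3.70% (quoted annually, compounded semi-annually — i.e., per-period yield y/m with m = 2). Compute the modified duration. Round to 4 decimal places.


Coupon per period c = face * coupon_rate / m = 3.350000
Periods per year m = 2; per-period yield y/m = 0.018500
Number of cashflows N = 6
Cashflows (t years, CF_t, discount factor 1/(1+y/m)^(m*t), PV):
  t = 0.5000: CF_t = 3.350000, DF = 0.981836, PV = 3.289151
  t = 1.0000: CF_t = 3.350000, DF = 0.964002, PV = 3.229407
  t = 1.5000: CF_t = 3.350000, DF = 0.946492, PV = 3.170748
  t = 2.0000: CF_t = 3.350000, DF = 0.929300, PV = 3.113154
  t = 2.5000: CF_t = 3.350000, DF = 0.912420, PV = 3.056607
  t = 3.0000: CF_t = 103.350000, DF = 0.895847, PV = 92.585778
Price P = sum_t PV_t = 108.444845
First compute Macaulay numerator sum_t t * PV_t:
  t * PV_t at t = 0.5000: 1.644575
  t * PV_t at t = 1.0000: 3.229407
  t * PV_t at t = 1.5000: 4.756122
  t * PV_t at t = 2.0000: 6.226309
  t * PV_t at t = 2.5000: 7.641518
  t * PV_t at t = 3.0000: 277.757334
Macaulay duration D = 301.255265 / 108.444845 = 2.777958
Modified duration = D / (1 + y/m) = 2.777958 / (1 + 0.018500) = 2.727500

Answer: Modified duration = 2.7275


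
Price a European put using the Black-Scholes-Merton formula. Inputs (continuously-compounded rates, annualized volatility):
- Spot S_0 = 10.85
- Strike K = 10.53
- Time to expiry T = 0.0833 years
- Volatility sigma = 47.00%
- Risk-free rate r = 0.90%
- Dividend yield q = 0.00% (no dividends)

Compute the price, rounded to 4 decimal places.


Answer: Price = 0.4286

Derivation:
d1 = (ln(S/K) + (r - q + 0.5*sigma^2) * T) / (sigma * sqrt(T)) = 0.29404266
d2 = d1 - sigma * sqrt(T) = 0.15839249
exp(-rT) = 0.99925058; exp(-qT) = 1.00000000
P = K * exp(-rT) * N(-d2) - S_0 * exp(-qT) * N(-d1)
N(-d1) = 0.38436265; N(-d2) = 0.43707377
P = 10.5300 * 0.99925058 * 0.43707377 - 10.8500 * 1.00000000 * 0.38436265 = 0.4286


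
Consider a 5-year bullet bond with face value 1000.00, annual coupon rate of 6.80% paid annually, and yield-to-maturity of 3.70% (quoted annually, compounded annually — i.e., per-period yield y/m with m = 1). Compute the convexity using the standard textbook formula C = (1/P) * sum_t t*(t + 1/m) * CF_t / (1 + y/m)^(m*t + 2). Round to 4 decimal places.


Coupon per period c = face * coupon_rate / m = 68.000000
Periods per year m = 1; per-period yield y/m = 0.037000
Number of cashflows N = 5
Cashflows (t years, CF_t, discount factor 1/(1+y/m)^(m*t), PV):
  t = 1.0000: CF_t = 68.000000, DF = 0.964320, PV = 65.573770
  t = 2.0000: CF_t = 68.000000, DF = 0.929913, PV = 63.234108
  t = 3.0000: CF_t = 68.000000, DF = 0.896734, PV = 60.977925
  t = 4.0000: CF_t = 68.000000, DF = 0.864739, PV = 58.802242
  t = 5.0000: CF_t = 1068.000000, DF = 0.833885, PV = 890.589295
Price P = sum_t PV_t = 1139.177342
Convexity numerator sum_t t*(t + 1/m) * CF_t / (1+y/m)^(m*t + 2):
  t = 1.0000: term = 121.955850
  t = 2.0000: term = 352.813454
  t = 3.0000: term = 680.450248
  t = 4.0000: term = 1093.619814
  t = 5.0000: term = 24845.126521
Convexity = (1/P) * sum = 27093.965888 / 1139.177342 = 23.783800

Answer: Convexity = 23.7838


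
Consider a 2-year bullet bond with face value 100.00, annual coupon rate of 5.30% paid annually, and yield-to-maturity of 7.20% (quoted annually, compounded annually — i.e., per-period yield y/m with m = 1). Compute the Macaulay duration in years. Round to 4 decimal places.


Answer: Macaulay duration = 1.9488 years

Derivation:
Coupon per period c = face * coupon_rate / m = 5.300000
Periods per year m = 1; per-period yield y/m = 0.072000
Number of cashflows N = 2
Cashflows (t years, CF_t, discount factor 1/(1+y/m)^(m*t), PV):
  t = 1.0000: CF_t = 5.300000, DF = 0.932836, PV = 4.944030
  t = 2.0000: CF_t = 105.300000, DF = 0.870183, PV = 91.630235
Price P = sum_t PV_t = 96.574265
Macaulay numerator sum_t t * PV_t:
  t * PV_t at t = 1.0000: 4.944030
  t * PV_t at t = 2.0000: 183.260470
Macaulay duration D = (sum_t t * PV_t) / P = 188.204500 / 96.574265 = 1.948806


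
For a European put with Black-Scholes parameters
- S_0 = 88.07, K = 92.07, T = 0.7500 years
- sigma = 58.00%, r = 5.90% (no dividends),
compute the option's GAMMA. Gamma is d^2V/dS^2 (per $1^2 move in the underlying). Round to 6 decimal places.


Answer: Gamma = 0.008739

Derivation:
d1 = 0.2508144859; d2 = -0.2514802483
phi(d1) = 0.3865892627; exp(-qT) = 1.0000000000; exp(-rT) = 0.9567147489
Gamma = exp(-qT) * phi(d1) / (S * sigma * sqrt(T)) = 1.0000000000 * 0.3865892627 / (88.0700 * 0.5800 * 0.8660254038) = 0.008739


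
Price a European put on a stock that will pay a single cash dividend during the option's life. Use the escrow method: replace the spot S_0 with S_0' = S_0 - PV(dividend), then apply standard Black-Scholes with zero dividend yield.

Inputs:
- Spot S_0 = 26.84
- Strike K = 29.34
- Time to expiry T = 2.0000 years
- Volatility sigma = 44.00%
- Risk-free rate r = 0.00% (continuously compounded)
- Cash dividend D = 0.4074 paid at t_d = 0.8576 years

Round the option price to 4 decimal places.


Answer: Price = 8.3586

Derivation:
PV(D) = D * exp(-r * t_d) = 0.4074 * 1.00000000 = 0.40740000
S_0' = S_0 - PV(D) = 26.8400 - 0.40740000 = 26.43260000
d1 = (ln(S_0'/K) + (r + sigma^2/2)*T) / (sigma*sqrt(T)) = 0.14342427
d2 = d1 - sigma*sqrt(T) = -0.47882969
exp(-rT) = 1.00000000
N(-d1) = 0.44297756; N(-d2) = 0.68397010
P = K * exp(-rT) * N(-d2) - S_0' * N(-d1) = 29.3400 * 1.00000000 * 0.68397010 - 26.43260000 * 0.44297756 = 8.3586


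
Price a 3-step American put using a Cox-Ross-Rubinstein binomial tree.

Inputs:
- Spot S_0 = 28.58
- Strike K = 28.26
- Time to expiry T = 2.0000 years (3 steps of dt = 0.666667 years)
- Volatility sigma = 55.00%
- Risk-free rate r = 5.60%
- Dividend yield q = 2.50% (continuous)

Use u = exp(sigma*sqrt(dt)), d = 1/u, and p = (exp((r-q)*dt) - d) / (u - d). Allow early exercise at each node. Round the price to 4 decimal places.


Answer: Price = V(0,0) = 7.8831

Derivation:
dt = T/N = 0.666667
u = exp(sigma*sqrt(dt)) = 1.566859; d = 1/u = 0.638219
p = (exp((r-q)*dt) - d) / (u - d) = 0.412067
Discount per step: exp(-r*dt) = 0.963355
Stock lattice S(k, i) with i counting down-moves:
  k=0: S(0,0) = 28.5800
  k=1: S(1,0) = 44.7808; S(1,1) = 18.2403
  k=2: S(2,0) = 70.1653; S(2,1) = 28.5800; S(2,2) = 11.6413
  k=3: S(3,0) = 109.9391; S(3,1) = 44.7808; S(3,2) = 18.2403; S(3,3) = 7.4297
Terminal payoffs V(N, i) = max(K - S_T, 0):
  V(3,0) = 0.000000; V(3,1) = 0.000000; V(3,2) = 10.019689; V(3,3) = 20.830283
Backward induction: V(k, i) = exp(-r*dt) * [p * V(k+1, i) + (1-p) * V(k+1, i+1)]; then take max(V_cont, immediate exercise) for American.
  V(2,0) = exp(-r*dt) * [p*0.000000 + (1-p)*0.000000] = 0.000000; exercise = 0.000000; V(2,0) = max -> 0.000000
  V(2,1) = exp(-r*dt) * [p*0.000000 + (1-p)*10.019689] = 5.675028; exercise = 0.000000; V(2,1) = max -> 5.675028
  V(2,2) = exp(-r*dt) * [p*10.019689 + (1-p)*20.830283] = 15.775504; exercise = 16.618679; V(2,2) = max -> 16.618679
  V(1,0) = exp(-r*dt) * [p*0.000000 + (1-p)*5.675028] = 3.214266; exercise = 0.000000; V(1,0) = max -> 3.214266
  V(1,1) = exp(-r*dt) * [p*5.675028 + (1-p)*16.618679] = 11.665416; exercise = 10.019689; V(1,1) = max -> 11.665416
  V(0,0) = exp(-r*dt) * [p*3.214266 + (1-p)*11.665416] = 7.883107; exercise = 0.000000; V(0,0) = max -> 7.883107


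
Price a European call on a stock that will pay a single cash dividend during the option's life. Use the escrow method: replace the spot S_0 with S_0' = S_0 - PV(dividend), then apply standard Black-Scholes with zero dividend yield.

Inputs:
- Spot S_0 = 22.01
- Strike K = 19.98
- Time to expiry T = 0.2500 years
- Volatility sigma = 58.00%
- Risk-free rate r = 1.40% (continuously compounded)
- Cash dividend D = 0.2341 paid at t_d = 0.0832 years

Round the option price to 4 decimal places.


Answer: Price = 3.4488

Derivation:
PV(D) = D * exp(-r * t_d) = 0.2341 * 0.99883588 = 0.23382748
S_0' = S_0 - PV(D) = 22.0100 - 0.23382748 = 21.77617252
d1 = (ln(S_0'/K) + (r + sigma^2/2)*T) / (sigma*sqrt(T)) = 0.45391240
d2 = d1 - sigma*sqrt(T) = 0.16391240
exp(-rT) = 0.99650612
N(d1) = 0.67505406; N(d2) = 0.56509995
C = S_0' * N(d1) - K * exp(-rT) * N(d2) = 21.77617252 * 0.67505406 - 19.9800 * 0.99650612 * 0.56509995 = 3.4488


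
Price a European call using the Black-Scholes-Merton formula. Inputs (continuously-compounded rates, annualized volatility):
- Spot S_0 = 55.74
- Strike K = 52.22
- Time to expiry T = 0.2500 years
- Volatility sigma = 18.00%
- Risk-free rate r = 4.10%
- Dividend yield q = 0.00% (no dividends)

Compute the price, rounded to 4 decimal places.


Answer: Price = 4.5943

Derivation:
d1 = (ln(S/K) + (r - q + 0.5*sigma^2) * T) / (sigma * sqrt(T)) = 0.88369399
d2 = d1 - sigma * sqrt(T) = 0.79369399
exp(-rT) = 0.98980235; exp(-qT) = 1.00000000
C = S_0 * exp(-qT) * N(d1) - K * exp(-rT) * N(d2)
N(d1) = 0.81156929; N(d2) = 0.78631320
C = 55.7400 * 1.00000000 * 0.81156929 - 52.2200 * 0.98980235 * 0.78631320 = 4.5943


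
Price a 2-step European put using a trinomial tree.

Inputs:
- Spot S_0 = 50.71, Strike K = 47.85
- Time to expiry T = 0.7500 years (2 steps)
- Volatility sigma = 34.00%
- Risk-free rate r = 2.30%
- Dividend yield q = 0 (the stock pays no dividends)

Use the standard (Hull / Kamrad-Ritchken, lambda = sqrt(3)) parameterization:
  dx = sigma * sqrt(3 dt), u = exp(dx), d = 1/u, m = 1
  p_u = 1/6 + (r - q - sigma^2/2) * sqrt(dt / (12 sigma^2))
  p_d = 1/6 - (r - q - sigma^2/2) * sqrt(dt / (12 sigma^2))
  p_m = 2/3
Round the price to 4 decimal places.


Answer: Price = V(0,0) = 3.8033

Derivation:
dt = T/N = 0.375000; dx = sigma*sqrt(3*dt) = 0.360624
u = exp(dx) = 1.434225; d = 1/u = 0.697241
p_u = 0.148573, p_m = 0.666667, p_d = 0.184760
Discount per step: exp(-r*dt) = 0.991412
Stock lattice S(k, j) with j the centered position index:
  k=0: S(0,+0) = 50.7100
  k=1: S(1,-1) = 35.3571; S(1,+0) = 50.7100; S(1,+1) = 72.7295
  k=2: S(2,-2) = 24.6524; S(2,-1) = 35.3571; S(2,+0) = 50.7100; S(2,+1) = 72.7295; S(2,+2) = 104.3105
Terminal payoffs V(N, j) = max(K - S_T, 0):
  V(2,-2) = 23.197601; V(2,-1) = 12.492919; V(2,+0) = 0.000000; V(2,+1) = 0.000000; V(2,+2) = 0.000000
Backward induction: V(k, j) = exp(-r*dt) * [p_u * V(k+1, j+1) + p_m * V(k+1, j) + p_d * V(k+1, j-1)]
  V(1,-1) = exp(-r*dt) * [p_u*0.000000 + p_m*12.492919 + p_d*23.197601] = 12.506275
  V(1,+0) = exp(-r*dt) * [p_u*0.000000 + p_m*0.000000 + p_d*12.492919] = 2.288373
  V(1,+1) = exp(-r*dt) * [p_u*0.000000 + p_m*0.000000 + p_d*0.000000] = 0.000000
  V(0,+0) = exp(-r*dt) * [p_u*0.000000 + p_m*2.288373 + p_d*12.506275] = 3.803299


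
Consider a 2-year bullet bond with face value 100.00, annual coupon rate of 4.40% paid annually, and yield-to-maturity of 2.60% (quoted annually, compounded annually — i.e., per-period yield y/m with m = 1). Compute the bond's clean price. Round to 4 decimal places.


Answer: Price = 103.4643

Derivation:
Coupon per period c = face * coupon_rate / m = 4.400000
Periods per year m = 1; per-period yield y/m = 0.026000
Number of cashflows N = 2
Cashflows (t years, CF_t, discount factor 1/(1+y/m)^(m*t), PV):
  t = 1.0000: CF_t = 4.400000, DF = 0.974659, PV = 4.288499
  t = 2.0000: CF_t = 104.400000, DF = 0.949960, PV = 99.175815
Price P = sum_t PV_t = 103.464314


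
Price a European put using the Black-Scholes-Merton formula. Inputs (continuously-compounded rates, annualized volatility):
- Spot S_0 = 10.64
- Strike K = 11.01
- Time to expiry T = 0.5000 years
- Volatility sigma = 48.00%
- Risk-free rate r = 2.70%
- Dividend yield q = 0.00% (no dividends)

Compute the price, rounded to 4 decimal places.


Answer: Price = 1.5627

Derivation:
d1 = (ln(S/K) + (r - q + 0.5*sigma^2) * T) / (sigma * sqrt(T)) = 0.10876638
d2 = d1 - sigma * sqrt(T) = -0.23064488
exp(-rT) = 0.98659072; exp(-qT) = 1.00000000
P = K * exp(-rT) * N(-d2) - S_0 * exp(-qT) * N(-d1)
N(-d1) = 0.45669390; N(-d2) = 0.59120465
P = 11.0100 * 0.98659072 * 0.59120465 - 10.6400 * 1.00000000 * 0.45669390 = 1.5627


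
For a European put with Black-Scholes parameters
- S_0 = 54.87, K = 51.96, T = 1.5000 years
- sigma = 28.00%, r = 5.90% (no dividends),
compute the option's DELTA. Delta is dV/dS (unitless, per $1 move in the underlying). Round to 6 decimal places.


d1 = 0.5884390525; d2 = 0.2455104885
phi(d1) = 0.3355216506; exp(-qT) = 1.0000000000; exp(-rT) = 0.9153031107
N(-d1) = 0.2781188158
Delta = -exp(-qT) * N(-d1) = -1.0000000000 * 0.2781188158 = -0.278119

Answer: Delta = -0.278119


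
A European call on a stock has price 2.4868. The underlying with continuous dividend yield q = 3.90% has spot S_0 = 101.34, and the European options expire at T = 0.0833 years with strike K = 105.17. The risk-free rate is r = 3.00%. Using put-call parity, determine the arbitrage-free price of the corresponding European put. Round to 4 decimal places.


Put-call parity: C - P = S_0 * exp(-qT) - K * exp(-rT).
S_0 * exp(-qT) = 101.3400 * 0.99675657 = 101.01131094
K * exp(-rT) = 105.1700 * 0.99750412 = 104.90750829
P = C - S*exp(-qT) + K*exp(-rT)
P = 2.4868 - 101.01131094 + 104.90750829 = 6.3830

Answer: Put price = 6.3830


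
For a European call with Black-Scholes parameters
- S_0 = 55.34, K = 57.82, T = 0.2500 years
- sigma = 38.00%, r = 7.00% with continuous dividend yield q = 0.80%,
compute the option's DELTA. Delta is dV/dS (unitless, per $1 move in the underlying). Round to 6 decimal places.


d1 = -0.0541513802; d2 = -0.2441513802
phi(d1) = 0.3983577854; exp(-qT) = 0.9980019987; exp(-rT) = 0.9826522357
N(d1) = 0.4784072784
Delta = exp(-qT) * N(d1) = 0.9980019987 * 0.4784072784 = 0.477451

Answer: Delta = 0.477451


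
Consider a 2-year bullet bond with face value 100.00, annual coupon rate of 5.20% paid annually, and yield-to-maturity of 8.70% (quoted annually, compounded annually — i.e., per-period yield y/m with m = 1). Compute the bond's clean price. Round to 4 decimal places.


Coupon per period c = face * coupon_rate / m = 5.200000
Periods per year m = 1; per-period yield y/m = 0.087000
Number of cashflows N = 2
Cashflows (t years, CF_t, discount factor 1/(1+y/m)^(m*t), PV):
  t = 1.0000: CF_t = 5.200000, DF = 0.919963, PV = 4.783809
  t = 2.0000: CF_t = 105.200000, DF = 0.846332, PV = 89.034157
Price P = sum_t PV_t = 93.817966

Answer: Price = 93.8180


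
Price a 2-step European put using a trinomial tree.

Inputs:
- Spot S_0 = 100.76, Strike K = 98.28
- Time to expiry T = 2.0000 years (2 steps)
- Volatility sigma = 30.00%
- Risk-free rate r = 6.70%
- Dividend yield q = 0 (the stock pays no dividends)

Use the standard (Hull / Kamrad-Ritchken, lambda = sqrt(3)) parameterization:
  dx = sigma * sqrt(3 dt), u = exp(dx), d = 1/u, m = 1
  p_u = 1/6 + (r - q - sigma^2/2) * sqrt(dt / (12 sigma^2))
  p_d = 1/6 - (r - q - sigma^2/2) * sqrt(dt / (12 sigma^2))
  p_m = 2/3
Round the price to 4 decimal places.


Answer: Price = V(0,0) = 7.6670

Derivation:
dt = T/N = 1.000000; dx = sigma*sqrt(3*dt) = 0.519615
u = exp(dx) = 1.681381; d = 1/u = 0.594749
p_u = 0.187836, p_m = 0.666667, p_d = 0.145497
Discount per step: exp(-r*dt) = 0.935195
Stock lattice S(k, j) with j the centered position index:
  k=0: S(0,+0) = 100.7600
  k=1: S(1,-1) = 59.9269; S(1,+0) = 100.7600; S(1,+1) = 169.4159
  k=2: S(2,-2) = 35.6415; S(2,-1) = 59.9269; S(2,+0) = 100.7600; S(2,+1) = 169.4159; S(2,+2) = 284.8526
Terminal payoffs V(N, j) = max(K - S_T, 0):
  V(2,-2) = 62.638490; V(2,-1) = 38.353057; V(2,+0) = 0.000000; V(2,+1) = 0.000000; V(2,+2) = 0.000000
Backward induction: V(k, j) = exp(-r*dt) * [p_u * V(k+1, j+1) + p_m * V(k+1, j) + p_d * V(k+1, j-1)]
  V(1,-1) = exp(-r*dt) * [p_u*0.000000 + p_m*38.353057 + p_d*62.638490] = 32.434839
  V(1,+0) = exp(-r*dt) * [p_u*0.000000 + p_m*0.000000 + p_d*38.353057] = 5.218633
  V(1,+1) = exp(-r*dt) * [p_u*0.000000 + p_m*0.000000 + p_d*0.000000] = 0.000000
  V(0,+0) = exp(-r*dt) * [p_u*0.000000 + p_m*5.218633 + p_d*32.434839] = 7.666979


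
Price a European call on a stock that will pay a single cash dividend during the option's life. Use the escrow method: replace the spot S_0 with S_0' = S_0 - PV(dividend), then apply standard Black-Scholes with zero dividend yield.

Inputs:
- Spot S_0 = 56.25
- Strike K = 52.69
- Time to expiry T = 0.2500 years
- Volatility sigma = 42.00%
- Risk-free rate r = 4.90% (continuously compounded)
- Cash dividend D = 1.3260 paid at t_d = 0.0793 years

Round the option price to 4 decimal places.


Answer: Price = 6.0591

Derivation:
PV(D) = D * exp(-r * t_d) = 1.3260 * 0.99612184 = 1.32085756
S_0' = S_0 - PV(D) = 56.2500 - 1.32085756 = 54.92914244
d1 = (ln(S_0'/K) + (r + sigma^2/2)*T) / (sigma*sqrt(T)) = 0.36151596
d2 = d1 - sigma*sqrt(T) = 0.15151596
exp(-rT) = 0.98782473
N(d1) = 0.64114311; N(d2) = 0.56021564
C = S_0' * N(d1) - K * exp(-rT) * N(d2) = 54.92914244 * 0.64114311 - 52.6900 * 0.98782473 * 0.56021564 = 6.0591


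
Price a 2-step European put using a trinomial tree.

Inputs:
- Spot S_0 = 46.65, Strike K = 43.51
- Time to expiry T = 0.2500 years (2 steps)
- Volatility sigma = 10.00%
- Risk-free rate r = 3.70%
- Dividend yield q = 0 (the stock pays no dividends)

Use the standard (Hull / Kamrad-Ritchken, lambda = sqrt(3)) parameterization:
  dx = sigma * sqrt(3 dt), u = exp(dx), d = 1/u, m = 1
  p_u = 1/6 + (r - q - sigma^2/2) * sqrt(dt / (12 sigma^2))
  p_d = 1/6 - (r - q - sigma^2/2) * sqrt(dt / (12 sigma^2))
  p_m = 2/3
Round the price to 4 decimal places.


dt = T/N = 0.125000; dx = sigma*sqrt(3*dt) = 0.061237
u = exp(dx) = 1.063151; d = 1/u = 0.940600
p_u = 0.199327, p_m = 0.666667, p_d = 0.134007
Discount per step: exp(-r*dt) = 0.995386
Stock lattice S(k, j) with j the centered position index:
  k=0: S(0,+0) = 46.6500
  k=1: S(1,-1) = 43.8790; S(1,+0) = 46.6500; S(1,+1) = 49.5960
  k=2: S(2,-2) = 41.2726; S(2,-1) = 43.8790; S(2,+0) = 46.6500; S(2,+1) = 49.5960; S(2,+2) = 52.7280
Terminal payoffs V(N, j) = max(K - S_T, 0):
  V(2,-2) = 2.237417; V(2,-1) = 0.000000; V(2,+0) = 0.000000; V(2,+1) = 0.000000; V(2,+2) = 0.000000
Backward induction: V(k, j) = exp(-r*dt) * [p_u * V(k+1, j+1) + p_m * V(k+1, j) + p_d * V(k+1, j-1)]
  V(1,-1) = exp(-r*dt) * [p_u*0.000000 + p_m*0.000000 + p_d*2.237417] = 0.298446
  V(1,+0) = exp(-r*dt) * [p_u*0.000000 + p_m*0.000000 + p_d*0.000000] = 0.000000
  V(1,+1) = exp(-r*dt) * [p_u*0.000000 + p_m*0.000000 + p_d*0.000000] = 0.000000
  V(0,+0) = exp(-r*dt) * [p_u*0.000000 + p_m*0.000000 + p_d*0.298446] = 0.039809

Answer: Price = V(0,0) = 0.0398


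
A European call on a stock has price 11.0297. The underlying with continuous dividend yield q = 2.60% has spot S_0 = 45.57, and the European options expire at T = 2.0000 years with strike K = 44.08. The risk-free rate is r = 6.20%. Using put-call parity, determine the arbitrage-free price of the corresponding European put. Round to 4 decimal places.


Answer: Put price = 6.7082

Derivation:
Put-call parity: C - P = S_0 * exp(-qT) - K * exp(-rT).
S_0 * exp(-qT) = 45.5700 * 0.94932887 = 43.26091646
K * exp(-rT) = 44.0800 * 0.88337984 = 38.93938339
P = C - S*exp(-qT) + K*exp(-rT)
P = 11.0297 - 43.26091646 + 38.93938339 = 6.7082


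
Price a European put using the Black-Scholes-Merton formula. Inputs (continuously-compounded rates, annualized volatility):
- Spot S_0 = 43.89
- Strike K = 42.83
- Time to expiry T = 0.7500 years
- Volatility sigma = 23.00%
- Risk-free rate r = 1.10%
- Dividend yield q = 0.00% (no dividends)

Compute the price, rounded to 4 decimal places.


d1 = (ln(S/K) + (r - q + 0.5*sigma^2) * T) / (sigma * sqrt(T)) = 0.26374973
d2 = d1 - sigma * sqrt(T) = 0.06456389
exp(-rT) = 0.99178394; exp(-qT) = 1.00000000
P = K * exp(-rT) * N(-d2) - S_0 * exp(-qT) * N(-d1)
N(-d1) = 0.39598639; N(-d2) = 0.47426062
P = 42.8300 * 0.99178394 * 0.47426062 - 43.8900 * 1.00000000 * 0.39598639 = 2.7659

Answer: Price = 2.7659


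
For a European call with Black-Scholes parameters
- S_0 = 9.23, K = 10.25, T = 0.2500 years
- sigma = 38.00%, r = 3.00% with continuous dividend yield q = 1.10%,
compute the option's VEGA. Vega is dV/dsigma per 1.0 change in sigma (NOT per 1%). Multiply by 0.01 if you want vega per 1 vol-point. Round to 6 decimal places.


d1 = -0.4316771425; d2 = -0.6216771425
phi(d1) = 0.3634508840; exp(-qT) = 0.9972537778; exp(-rT) = 0.9925280548
Vega = S * exp(-qT) * phi(d1) * sqrt(T) = 9.2300 * 0.9972537778 * 0.3634508840 * 0.5000000000 = 1.672720

Answer: Vega = 1.672720


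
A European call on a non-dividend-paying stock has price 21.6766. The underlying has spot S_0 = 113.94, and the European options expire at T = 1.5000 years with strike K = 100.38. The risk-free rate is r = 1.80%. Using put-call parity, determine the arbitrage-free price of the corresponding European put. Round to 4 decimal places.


Put-call parity: C - P = S_0 * exp(-qT) - K * exp(-rT).
S_0 * exp(-qT) = 113.9400 * 1.00000000 = 113.94000000
K * exp(-rT) = 100.3800 * 0.97336124 = 97.70600142
P = C - S*exp(-qT) + K*exp(-rT)
P = 21.6766 - 113.94000000 + 97.70600142 = 5.4426

Answer: Put price = 5.4426


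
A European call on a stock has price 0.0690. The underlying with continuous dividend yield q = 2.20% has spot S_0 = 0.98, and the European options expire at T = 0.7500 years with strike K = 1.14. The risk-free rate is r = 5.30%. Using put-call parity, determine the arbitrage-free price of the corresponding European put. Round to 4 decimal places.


Put-call parity: C - P = S_0 * exp(-qT) - K * exp(-rT).
S_0 * exp(-qT) = 0.9800 * 0.98363538 = 0.96396267
K * exp(-rT) = 1.1400 * 0.96102967 = 1.09557382
P = C - S*exp(-qT) + K*exp(-rT)
P = 0.0690 - 0.96396267 + 1.09557382 = 0.2006

Answer: Put price = 0.2006
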